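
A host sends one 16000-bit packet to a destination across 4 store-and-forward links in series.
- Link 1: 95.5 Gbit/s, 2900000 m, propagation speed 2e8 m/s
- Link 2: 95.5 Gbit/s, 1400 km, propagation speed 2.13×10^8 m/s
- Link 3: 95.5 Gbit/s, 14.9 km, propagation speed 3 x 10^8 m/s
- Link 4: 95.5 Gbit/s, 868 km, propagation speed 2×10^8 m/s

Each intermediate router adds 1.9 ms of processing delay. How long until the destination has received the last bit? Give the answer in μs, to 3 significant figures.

31200 μs

Transmission delay per hop = L/R = 16000/95500000000 = 0.167539 μs; 4 hops → 0.670157 μs.
Propagation delays (d/s per hop): 14500, 6572.77, 49.6667, 4340 μs; sum = 25462.4 μs.
Processing at 3 router(s): 3 × 1.9 ms = 5700 μs.
End-to-end = 31200 μs.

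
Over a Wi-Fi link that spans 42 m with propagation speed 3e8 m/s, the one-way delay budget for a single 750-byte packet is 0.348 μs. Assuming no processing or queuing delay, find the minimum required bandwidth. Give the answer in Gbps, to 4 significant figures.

28.85 Gbps

L = 6000 bits.
Propagation delay = 42 / 300000000 = 0.14 μs.
Transmission budget = 0.348 − 0.14 = 0.208 μs.
R ≥ L / t_tx = 6000 bits / 2.08e-07 s = 28.85 Gbps.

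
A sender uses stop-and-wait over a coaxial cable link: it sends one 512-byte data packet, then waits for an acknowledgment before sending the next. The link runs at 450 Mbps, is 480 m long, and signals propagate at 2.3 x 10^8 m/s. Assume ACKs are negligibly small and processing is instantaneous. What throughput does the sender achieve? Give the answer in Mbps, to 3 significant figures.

t_tx = L/R = 4096/450000000 = 9.10222e-06 s.
t_prop = 480/2.3e+08 = 2.08696e-06 s; RTT = 4.17391e-06 s.
Cycle = t_tx + RTT = 1.32761e-05 s.
Throughput = L / cycle = 4096 / 1.32761e-05 = 309 Mbps.

309 Mbps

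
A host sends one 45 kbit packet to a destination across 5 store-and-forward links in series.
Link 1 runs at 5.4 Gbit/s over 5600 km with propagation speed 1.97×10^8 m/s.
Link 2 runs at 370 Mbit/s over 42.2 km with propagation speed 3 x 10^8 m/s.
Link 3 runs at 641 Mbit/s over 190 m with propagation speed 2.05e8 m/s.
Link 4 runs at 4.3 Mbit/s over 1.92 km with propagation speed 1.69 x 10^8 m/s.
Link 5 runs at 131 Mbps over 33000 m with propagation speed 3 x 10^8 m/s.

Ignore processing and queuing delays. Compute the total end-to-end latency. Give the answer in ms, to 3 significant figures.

39.7 ms

L = 45000 bits.
Transmission delays (L/R per hop): 0.00833333, 0.121622, 0.0702028, 10.4651, 0.343511 ms; sum = 11.0088 ms.
Propagation delays (d/s per hop): 28.4264, 0.140667, 0.000926829, 0.0113609, 0.11 ms; sum = 28.6894 ms.
End-to-end = 39.7 ms.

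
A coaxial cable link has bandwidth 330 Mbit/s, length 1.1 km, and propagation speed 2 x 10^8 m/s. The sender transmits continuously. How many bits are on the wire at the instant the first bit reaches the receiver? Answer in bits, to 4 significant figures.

Propagation delay = 1100 / 200000000 = 5.5e-06 s.
BDP = R × t_prop = 330000000 × 5.5e-06 = 1815 bits.

1815 bits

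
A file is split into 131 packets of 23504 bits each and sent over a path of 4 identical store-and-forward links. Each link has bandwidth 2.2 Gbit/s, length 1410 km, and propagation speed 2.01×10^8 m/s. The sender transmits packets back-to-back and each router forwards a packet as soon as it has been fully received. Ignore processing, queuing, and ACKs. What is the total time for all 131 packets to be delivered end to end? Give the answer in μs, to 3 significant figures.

29500 μs

Per-hop transmission t_tx = L/R = 23504/2200000000 = 10.6836 μs.
Per-hop propagation t_prop = 1410000/2.01e+08 = 7014.93 μs.
Pipeline fill: first packet needs 4·t_tx to clear all hops; remaining 130 packets each add one t_tx.
Total = (4+131-1)·t_tx + 4·t_prop = 134·10.6836 + 4·7014.93 = 29500 μs.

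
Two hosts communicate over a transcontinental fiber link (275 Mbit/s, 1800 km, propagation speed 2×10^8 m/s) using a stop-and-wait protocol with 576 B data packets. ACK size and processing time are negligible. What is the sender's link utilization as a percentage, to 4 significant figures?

t_tx = L/R = 4608/275000000 = 1.67564e-05 s.
t_prop = 1800000/200000000 = 0.009 s; RTT = 0.018 s.
Cycle = t_tx + RTT = 0.0180168 s.
Utilization = t_tx / cycle = 1.67564e-05/0.0180168 = 0.09300 %.

0.09300 %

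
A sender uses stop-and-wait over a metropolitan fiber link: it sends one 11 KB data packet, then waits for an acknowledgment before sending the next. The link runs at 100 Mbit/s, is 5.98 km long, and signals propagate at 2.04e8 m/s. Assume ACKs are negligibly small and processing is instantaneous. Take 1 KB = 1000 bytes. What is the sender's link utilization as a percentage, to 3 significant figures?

t_tx = L/R = 88000/100000000 = 0.00088 s.
t_prop = 5980/204000000 = 2.93137e-05 s; RTT = 5.86275e-05 s.
Cycle = t_tx + RTT = 0.000938627 s.
Utilization = t_tx / cycle = 0.00088/0.000938627 = 93.8 %.

93.8 %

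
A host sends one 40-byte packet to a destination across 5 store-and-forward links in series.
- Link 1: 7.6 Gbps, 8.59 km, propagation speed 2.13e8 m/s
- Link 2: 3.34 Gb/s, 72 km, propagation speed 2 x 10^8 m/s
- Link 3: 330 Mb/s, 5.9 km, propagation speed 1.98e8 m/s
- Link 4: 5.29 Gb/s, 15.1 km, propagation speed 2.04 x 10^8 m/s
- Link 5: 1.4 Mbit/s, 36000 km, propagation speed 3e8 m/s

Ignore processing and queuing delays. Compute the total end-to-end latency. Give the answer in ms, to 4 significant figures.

L = 40 × 8 = 320 bits.
Transmission delays (L/R per hop): 4.21053e-05, 9.58084e-05, 0.000969697, 6.04915e-05, 0.228571 ms; sum = 0.22974 ms.
Propagation delays (d/s per hop): 0.0403286, 0.36, 0.029798, 0.0740196, 120 ms; sum = 120.504 ms.
End-to-end = 120.7 ms.

120.7 ms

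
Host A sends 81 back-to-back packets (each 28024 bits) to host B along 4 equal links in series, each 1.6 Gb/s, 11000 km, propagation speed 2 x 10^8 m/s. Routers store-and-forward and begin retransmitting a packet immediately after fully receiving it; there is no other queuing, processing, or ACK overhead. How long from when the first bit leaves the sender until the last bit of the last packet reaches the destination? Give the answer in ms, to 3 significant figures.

Per-hop transmission t_tx = L/R = 28024/1600000000 = 0.017515 ms.
Per-hop propagation t_prop = 11000000/200000000 = 55 ms.
Pipeline fill: first packet needs 4·t_tx to clear all hops; remaining 80 packets each add one t_tx.
Total = (4+81-1)·t_tx + 4·t_prop = 84·0.017515 + 4·55 = 221 ms.

221 ms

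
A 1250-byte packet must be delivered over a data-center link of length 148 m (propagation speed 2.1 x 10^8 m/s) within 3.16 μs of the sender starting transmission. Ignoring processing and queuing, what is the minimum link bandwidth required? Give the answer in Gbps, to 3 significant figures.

L = 10000 bits.
Propagation delay = 148 / 210000000 = 0.704762 μs.
Transmission budget = 3.16 − 0.704762 = 2.45524 μs.
R ≥ L / t_tx = 10000 bits / 2.45524e-06 s = 4.07 Gbps.

4.07 Gbps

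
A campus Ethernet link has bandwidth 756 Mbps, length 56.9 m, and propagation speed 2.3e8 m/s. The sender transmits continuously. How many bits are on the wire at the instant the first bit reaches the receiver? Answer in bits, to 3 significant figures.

187 bits

Propagation delay = 56.9 / 2.3e+08 = 2.47391e-07 s.
BDP = R × t_prop = 756000000 × 2.47391e-07 = 187.028 bits.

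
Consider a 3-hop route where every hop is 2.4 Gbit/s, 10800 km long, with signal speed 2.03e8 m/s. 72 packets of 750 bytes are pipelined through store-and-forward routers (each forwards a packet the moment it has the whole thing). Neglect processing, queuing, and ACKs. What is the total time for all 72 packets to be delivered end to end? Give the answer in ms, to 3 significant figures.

Per-hop transmission t_tx = L/R = 6000/2400000000 = 0.0025 ms.
Per-hop propagation t_prop = 10800000/2.03e+08 = 53.202 ms.
Pipeline fill: first packet needs 3·t_tx to clear all hops; remaining 71 packets each add one t_tx.
Total = (3+72-1)·t_tx + 3·t_prop = 74·0.0025 + 3·53.202 = 160 ms.

160 ms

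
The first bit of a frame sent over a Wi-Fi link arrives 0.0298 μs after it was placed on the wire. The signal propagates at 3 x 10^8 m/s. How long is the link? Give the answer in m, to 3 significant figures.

8.94 m

d = s × t_prop = 300000000 × 2.98e-08 = 8.94 m.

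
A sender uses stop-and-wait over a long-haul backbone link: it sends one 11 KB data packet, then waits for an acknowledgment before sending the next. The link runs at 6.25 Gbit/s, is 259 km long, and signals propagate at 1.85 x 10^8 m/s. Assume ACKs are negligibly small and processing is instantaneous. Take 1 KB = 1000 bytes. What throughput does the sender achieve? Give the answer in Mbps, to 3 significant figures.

t_tx = L/R = 88000/6250000000 = 1.408e-05 s.
t_prop = 259000/185000000 = 0.0014 s; RTT = 0.0028 s.
Cycle = t_tx + RTT = 0.00281408 s.
Throughput = L / cycle = 88000 / 0.00281408 = 31.3 Mbps.

31.3 Mbps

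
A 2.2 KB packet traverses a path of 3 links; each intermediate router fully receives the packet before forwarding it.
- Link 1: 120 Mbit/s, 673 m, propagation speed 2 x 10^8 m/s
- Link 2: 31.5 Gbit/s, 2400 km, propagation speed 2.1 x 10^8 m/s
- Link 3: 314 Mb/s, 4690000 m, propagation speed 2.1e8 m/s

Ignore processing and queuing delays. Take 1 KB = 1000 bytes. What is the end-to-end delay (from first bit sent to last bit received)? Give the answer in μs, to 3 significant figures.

L = 17600 bits.
Transmission delays (L/R per hop): 146.667, 0.55873, 56.051 μs; sum = 203.276 μs.
Propagation delays (d/s per hop): 3.365, 11428.6, 22333.3 μs; sum = 33765.3 μs.
End-to-end = 34000 μs.

34000 μs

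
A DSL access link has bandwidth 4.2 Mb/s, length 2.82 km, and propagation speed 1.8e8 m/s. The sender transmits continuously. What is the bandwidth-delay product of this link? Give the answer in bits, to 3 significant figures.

65.8 bits

Propagation delay = 2820 / 180000000 = 1.56667e-05 s.
BDP = R × t_prop = 4200000 × 1.56667e-05 = 65.8 bits.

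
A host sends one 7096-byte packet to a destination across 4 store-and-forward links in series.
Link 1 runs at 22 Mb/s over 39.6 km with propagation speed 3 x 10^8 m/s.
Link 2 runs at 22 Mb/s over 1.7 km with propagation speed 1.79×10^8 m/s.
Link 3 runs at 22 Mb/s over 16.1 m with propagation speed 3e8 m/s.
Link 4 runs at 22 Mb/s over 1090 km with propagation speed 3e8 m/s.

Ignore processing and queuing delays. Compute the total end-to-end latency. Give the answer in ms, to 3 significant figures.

L = 7096 × 8 = 56768 bits.
Transmission delay per hop = L/R = 56768/22000000 = 2.58036 ms; 4 hops → 10.3215 ms.
Propagation delays (d/s per hop): 0.132, 0.00949721, 5.36667e-05, 3.63333 ms; sum = 3.77488 ms.
End-to-end = 14.1 ms.

14.1 ms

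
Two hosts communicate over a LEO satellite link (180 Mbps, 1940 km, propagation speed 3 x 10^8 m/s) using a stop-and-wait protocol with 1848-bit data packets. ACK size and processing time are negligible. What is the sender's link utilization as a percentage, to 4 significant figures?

t_tx = L/R = 1848/180000000 = 1.02667e-05 s.
t_prop = 1940000/300000000 = 0.00646667 s; RTT = 0.0129333 s.
Cycle = t_tx + RTT = 0.0129436 s.
Utilization = t_tx / cycle = 1.02667e-05/0.0129436 = 0.07932 %.

0.07932 %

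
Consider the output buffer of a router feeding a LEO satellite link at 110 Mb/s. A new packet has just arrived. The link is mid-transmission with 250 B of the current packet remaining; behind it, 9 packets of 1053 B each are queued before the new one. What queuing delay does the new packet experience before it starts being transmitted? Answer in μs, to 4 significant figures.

Each queued packet: L/R = 8424/110000000 = 76.5818 μs.
9 queued → 689.236 μs.
Plus remaining 2000 bits of current packet: 18.1818 μs.
Queuing delay = 707.4 μs.

707.4 μs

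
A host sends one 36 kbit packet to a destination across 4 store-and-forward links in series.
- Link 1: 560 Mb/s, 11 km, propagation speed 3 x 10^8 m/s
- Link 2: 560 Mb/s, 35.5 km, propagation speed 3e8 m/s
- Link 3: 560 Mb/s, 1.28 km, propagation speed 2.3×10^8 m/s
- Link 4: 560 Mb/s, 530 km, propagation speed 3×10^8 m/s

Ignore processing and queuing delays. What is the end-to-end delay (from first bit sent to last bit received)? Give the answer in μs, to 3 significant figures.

L = 36000 bits.
Transmission delay per hop = L/R = 36000/560000000 = 64.2857 μs; 4 hops → 257.143 μs.
Propagation delays (d/s per hop): 36.6667, 118.333, 5.56522, 1766.67 μs; sum = 1927.23 μs.
End-to-end = 2180 μs.

2180 μs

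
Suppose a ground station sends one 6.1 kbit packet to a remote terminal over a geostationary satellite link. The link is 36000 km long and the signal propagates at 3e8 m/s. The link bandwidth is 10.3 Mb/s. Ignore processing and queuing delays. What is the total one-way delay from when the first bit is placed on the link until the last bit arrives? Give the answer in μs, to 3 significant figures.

121000 μs

L = 6100 bits.
Transmission delay = L/R = 6100 / 10300000 = 592.233 μs.
Propagation delay = d/s = 36000000 m / 300000000 m/s = 120000 μs.
Total = 121000 μs.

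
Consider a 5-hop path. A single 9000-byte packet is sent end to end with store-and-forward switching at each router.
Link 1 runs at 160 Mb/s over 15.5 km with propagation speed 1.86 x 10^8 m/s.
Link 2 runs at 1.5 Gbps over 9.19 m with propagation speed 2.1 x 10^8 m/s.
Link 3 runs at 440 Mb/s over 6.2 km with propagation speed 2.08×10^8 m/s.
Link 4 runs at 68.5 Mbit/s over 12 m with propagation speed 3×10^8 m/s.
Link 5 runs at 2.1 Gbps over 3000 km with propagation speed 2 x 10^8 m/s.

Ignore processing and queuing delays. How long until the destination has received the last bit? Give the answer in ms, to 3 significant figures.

L = 9000 × 8 = 72000 bits.
Transmission delays (L/R per hop): 0.45, 0.048, 0.163636, 1.05109, 0.0342857 ms; sum = 1.74702 ms.
Propagation delays (d/s per hop): 0.0833333, 4.37619e-05, 0.0298077, 4e-05, 15 ms; sum = 15.1132 ms.
End-to-end = 16.9 ms.

16.9 ms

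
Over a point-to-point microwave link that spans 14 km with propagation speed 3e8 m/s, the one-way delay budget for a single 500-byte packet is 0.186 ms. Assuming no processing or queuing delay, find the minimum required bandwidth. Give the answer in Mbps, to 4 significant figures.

28.71 Mbps

L = 4000 bits.
Propagation delay = 14000 / 300000000 = 0.0466667 ms.
Transmission budget = 0.186 − 0.0466667 = 0.139333 ms.
R ≥ L / t_tx = 4000 bits / 0.000139333 s = 28.71 Mbps.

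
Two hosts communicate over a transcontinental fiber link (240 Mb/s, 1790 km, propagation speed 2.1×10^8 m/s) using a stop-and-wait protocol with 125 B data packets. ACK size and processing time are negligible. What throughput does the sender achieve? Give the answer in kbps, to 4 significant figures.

t_tx = L/R = 1000/240000000 = 4.16667e-06 s.
t_prop = 1790000/210000000 = 0.00852381 s; RTT = 0.0170476 s.
Cycle = t_tx + RTT = 0.0170518 s.
Throughput = L / cycle = 1000 / 0.0170518 = 58.64 kbps.

58.64 kbps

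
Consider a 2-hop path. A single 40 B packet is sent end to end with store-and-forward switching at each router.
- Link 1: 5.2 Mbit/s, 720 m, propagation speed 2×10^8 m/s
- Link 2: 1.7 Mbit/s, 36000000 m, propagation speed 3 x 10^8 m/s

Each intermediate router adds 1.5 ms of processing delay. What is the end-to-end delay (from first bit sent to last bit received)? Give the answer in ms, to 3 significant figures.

L = 40 × 8 = 320 bits.
Transmission delays (L/R per hop): 0.0615385, 0.188235 ms; sum = 0.249774 ms.
Propagation delays (d/s per hop): 0.0036, 120 ms; sum = 120.004 ms.
Processing at 1 router(s): 1 × 1.5 ms = 1.5 ms.
End-to-end = 122 ms.

122 ms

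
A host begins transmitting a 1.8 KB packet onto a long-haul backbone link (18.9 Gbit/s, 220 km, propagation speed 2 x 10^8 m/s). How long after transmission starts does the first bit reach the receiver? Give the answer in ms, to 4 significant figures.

First bit experiences only propagation delay: d/s = 220000/200000000 = 1.100 ms.

1.100 ms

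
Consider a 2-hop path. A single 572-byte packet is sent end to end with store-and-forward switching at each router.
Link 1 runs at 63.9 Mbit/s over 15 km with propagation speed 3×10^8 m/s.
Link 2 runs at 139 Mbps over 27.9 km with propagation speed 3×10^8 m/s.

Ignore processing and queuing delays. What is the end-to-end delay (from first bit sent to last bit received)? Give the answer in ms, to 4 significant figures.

0.2475 ms

L = 572 × 8 = 4576 bits.
Transmission delays (L/R per hop): 0.0716119, 0.0329209 ms; sum = 0.104533 ms.
Propagation delays (d/s per hop): 0.05, 0.093 ms; sum = 0.143 ms.
End-to-end = 0.2475 ms.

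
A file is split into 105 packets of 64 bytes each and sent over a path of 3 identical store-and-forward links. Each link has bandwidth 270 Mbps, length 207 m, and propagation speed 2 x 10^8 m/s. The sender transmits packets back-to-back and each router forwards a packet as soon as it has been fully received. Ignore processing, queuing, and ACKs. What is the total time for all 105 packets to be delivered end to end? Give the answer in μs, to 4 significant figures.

206.0 μs

Per-hop transmission t_tx = L/R = 512/270000000 = 1.8963 μs.
Per-hop propagation t_prop = 207/200000000 = 1.035 μs.
Pipeline fill: first packet needs 3·t_tx to clear all hops; remaining 104 packets each add one t_tx.
Total = (3+105-1)·t_tx + 3·t_prop = 107·1.8963 + 3·1.035 = 206.0 μs.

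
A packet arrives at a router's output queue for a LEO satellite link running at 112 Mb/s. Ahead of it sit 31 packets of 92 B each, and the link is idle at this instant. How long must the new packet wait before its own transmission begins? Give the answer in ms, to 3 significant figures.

Each queued packet: L/R = 736/112000000 = 0.00657143 ms.
31 queued → 0.203714 ms.
Queuing delay = 0.204 ms.

0.204 ms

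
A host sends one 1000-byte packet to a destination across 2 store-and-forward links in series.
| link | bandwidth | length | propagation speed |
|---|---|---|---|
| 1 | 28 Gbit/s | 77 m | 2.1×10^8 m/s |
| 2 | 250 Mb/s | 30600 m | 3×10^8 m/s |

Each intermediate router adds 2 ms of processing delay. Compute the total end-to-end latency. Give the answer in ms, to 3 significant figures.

L = 1000 × 8 = 8000 bits.
Transmission delays (L/R per hop): 0.000285714, 0.032 ms; sum = 0.0322857 ms.
Propagation delays (d/s per hop): 0.000366667, 0.102 ms; sum = 0.102367 ms.
Processing at 1 router(s): 1 × 2 ms = 2 ms.
End-to-end = 2.13 ms.

2.13 ms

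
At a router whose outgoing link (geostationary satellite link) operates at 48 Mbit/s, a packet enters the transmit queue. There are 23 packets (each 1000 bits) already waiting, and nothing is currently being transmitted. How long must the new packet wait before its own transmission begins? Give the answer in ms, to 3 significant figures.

0.479 ms

Each queued packet: L/R = 1000/48000000 = 0.0208333 ms.
23 queued → 0.479167 ms.
Queuing delay = 0.479 ms.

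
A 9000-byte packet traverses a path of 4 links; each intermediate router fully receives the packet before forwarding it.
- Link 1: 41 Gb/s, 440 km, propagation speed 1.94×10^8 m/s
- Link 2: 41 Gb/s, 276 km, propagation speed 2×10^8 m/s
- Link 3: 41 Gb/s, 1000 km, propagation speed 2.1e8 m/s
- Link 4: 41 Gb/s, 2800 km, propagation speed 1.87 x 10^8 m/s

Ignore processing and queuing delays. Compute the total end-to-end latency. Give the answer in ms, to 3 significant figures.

23.4 ms

L = 9000 × 8 = 72000 bits.
Transmission delay per hop = L/R = 72000/41000000000 = 0.0017561 ms; 4 hops → 0.00702439 ms.
Propagation delays (d/s per hop): 2.26804, 1.38, 4.7619, 14.9733 ms; sum = 23.3832 ms.
End-to-end = 23.4 ms.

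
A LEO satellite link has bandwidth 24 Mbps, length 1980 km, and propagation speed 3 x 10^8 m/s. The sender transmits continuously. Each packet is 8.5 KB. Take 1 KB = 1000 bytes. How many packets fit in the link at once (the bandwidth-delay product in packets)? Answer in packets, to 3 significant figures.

2.33 packets

Propagation delay = 1980000 / 300000000 = 0.0066 s.
BDP = R × t_prop = 24000000 × 0.0066 = 158400 bits.
In packets of 68000 bits: 2.33 packets.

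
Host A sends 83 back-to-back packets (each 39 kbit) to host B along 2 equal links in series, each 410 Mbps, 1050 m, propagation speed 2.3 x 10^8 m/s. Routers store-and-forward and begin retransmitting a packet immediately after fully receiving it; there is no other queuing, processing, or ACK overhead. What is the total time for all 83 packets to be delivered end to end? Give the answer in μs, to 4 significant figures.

Per-hop transmission t_tx = L/R = 39000/410000000 = 95.122 μs.
Per-hop propagation t_prop = 1050/2.3e+08 = 4.56522 μs.
Pipeline fill: first packet needs 2·t_tx to clear all hops; remaining 82 packets each add one t_tx.
Total = (2+83-1)·t_tx + 2·t_prop = 84·95.122 + 2·4.56522 = 7999 μs.

7999 μs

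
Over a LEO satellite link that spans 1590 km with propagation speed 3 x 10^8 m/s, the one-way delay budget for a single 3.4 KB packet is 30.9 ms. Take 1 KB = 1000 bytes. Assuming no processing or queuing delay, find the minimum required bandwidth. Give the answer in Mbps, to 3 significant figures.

L = 27200 bits.
Propagation delay = 1590000 / 300000000 = 5.3 ms.
Transmission budget = 30.9 − 5.3 = 25.6 ms.
R ≥ L / t_tx = 27200 bits / 0.0256 s = 1.06 Mbps.

1.06 Mbps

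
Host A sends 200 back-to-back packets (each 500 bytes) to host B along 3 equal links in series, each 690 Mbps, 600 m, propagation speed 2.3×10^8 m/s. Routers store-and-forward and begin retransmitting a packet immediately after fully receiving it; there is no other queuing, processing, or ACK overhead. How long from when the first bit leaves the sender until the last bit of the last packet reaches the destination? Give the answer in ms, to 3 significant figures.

1.18 ms

Per-hop transmission t_tx = L/R = 4000/690000000 = 0.0057971 ms.
Per-hop propagation t_prop = 600/2.3e+08 = 0.0026087 ms.
Pipeline fill: first packet needs 3·t_tx to clear all hops; remaining 199 packets each add one t_tx.
Total = (3+200-1)·t_tx + 3·t_prop = 202·0.0057971 + 3·0.0026087 = 1.18 ms.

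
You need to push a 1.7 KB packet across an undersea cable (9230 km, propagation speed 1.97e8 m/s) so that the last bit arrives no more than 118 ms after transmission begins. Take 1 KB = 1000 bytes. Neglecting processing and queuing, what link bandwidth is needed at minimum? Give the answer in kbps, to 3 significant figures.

191 kbps

L = 13600 bits.
Propagation delay = 9230000 / 197000000 = 46.8528 ms.
Transmission budget = 118 − 46.8528 = 71.1472 ms.
R ≥ L / t_tx = 13600 bits / 0.0711472 s = 191 kbps.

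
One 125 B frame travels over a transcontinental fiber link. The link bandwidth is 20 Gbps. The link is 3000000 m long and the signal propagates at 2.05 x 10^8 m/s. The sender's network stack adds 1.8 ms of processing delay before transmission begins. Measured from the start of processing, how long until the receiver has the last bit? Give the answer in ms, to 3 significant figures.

L = 125 × 8 = 1000 bits.
Transmission delay = L/R = 1000 / 20000000000 = 5e-05 ms.
Propagation delay = d/s = 3000000 m / 2.05e+08 m/s = 14.6341 ms.
Plus processing delay 1.8 ms = 1.8 ms.
Total = 16.4 ms.

16.4 ms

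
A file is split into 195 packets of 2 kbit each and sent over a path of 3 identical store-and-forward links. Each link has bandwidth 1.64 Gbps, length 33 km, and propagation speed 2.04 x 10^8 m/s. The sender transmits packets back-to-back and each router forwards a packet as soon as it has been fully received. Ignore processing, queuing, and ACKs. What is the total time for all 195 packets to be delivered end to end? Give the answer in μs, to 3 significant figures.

726 μs

Per-hop transmission t_tx = L/R = 2000/1640000000 = 1.21951 μs.
Per-hop propagation t_prop = 33000/204000000 = 161.765 μs.
Pipeline fill: first packet needs 3·t_tx to clear all hops; remaining 194 packets each add one t_tx.
Total = (3+195-1)·t_tx + 3·t_prop = 197·1.21951 + 3·161.765 = 726 μs.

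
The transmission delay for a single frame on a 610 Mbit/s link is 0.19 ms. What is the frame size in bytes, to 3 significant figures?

14500 bytes

L = R × t_tx = 610000000 b/s × 0.00019 s = 115900 bits.
In bytes: 115900 / 8 = 14500 bytes.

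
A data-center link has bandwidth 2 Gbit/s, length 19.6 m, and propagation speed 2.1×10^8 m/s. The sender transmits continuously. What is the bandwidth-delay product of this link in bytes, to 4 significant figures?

23.33 bytes

Propagation delay = 19.6 / 210000000 = 9.33333e-08 s.
BDP = R × t_prop = 2000000000 × 9.33333e-08 = 186.667 bits.
In bytes: 186.667/8 = 23.33 bytes.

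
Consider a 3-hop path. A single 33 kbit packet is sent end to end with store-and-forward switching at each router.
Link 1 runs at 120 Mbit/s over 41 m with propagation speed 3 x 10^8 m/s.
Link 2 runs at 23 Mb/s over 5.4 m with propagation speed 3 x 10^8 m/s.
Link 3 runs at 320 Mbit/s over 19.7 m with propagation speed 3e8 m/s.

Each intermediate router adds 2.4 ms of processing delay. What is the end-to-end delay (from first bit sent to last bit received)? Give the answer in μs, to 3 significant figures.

L = 33000 bits.
Transmission delays (L/R per hop): 275, 1434.78, 103.125 μs; sum = 1812.91 μs.
Propagation delays (d/s per hop): 0.136667, 0.018, 0.0656667 μs; sum = 0.220333 μs.
Processing at 2 router(s): 2 × 2.4 ms = 4800 μs.
End-to-end = 6610 μs.

6610 μs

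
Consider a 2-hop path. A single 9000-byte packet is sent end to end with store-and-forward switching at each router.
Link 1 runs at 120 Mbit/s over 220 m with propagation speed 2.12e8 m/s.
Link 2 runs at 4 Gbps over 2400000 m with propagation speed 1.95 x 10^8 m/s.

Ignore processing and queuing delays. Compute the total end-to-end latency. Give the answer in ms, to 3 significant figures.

12.9 ms

L = 9000 × 8 = 72000 bits.
Transmission delays (L/R per hop): 0.6, 0.018 ms; sum = 0.618 ms.
Propagation delays (d/s per hop): 0.00103774, 12.3077 ms; sum = 12.3087 ms.
End-to-end = 12.9 ms.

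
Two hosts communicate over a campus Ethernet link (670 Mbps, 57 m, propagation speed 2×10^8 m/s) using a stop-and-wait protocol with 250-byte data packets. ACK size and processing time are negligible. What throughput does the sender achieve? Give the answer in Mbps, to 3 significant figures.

563 Mbps

t_tx = L/R = 2000/670000000 = 2.98507e-06 s.
t_prop = 57/200000000 = 2.85e-07 s; RTT = 5.7e-07 s.
Cycle = t_tx + RTT = 3.55507e-06 s.
Throughput = L / cycle = 2000 / 3.55507e-06 = 563 Mbps.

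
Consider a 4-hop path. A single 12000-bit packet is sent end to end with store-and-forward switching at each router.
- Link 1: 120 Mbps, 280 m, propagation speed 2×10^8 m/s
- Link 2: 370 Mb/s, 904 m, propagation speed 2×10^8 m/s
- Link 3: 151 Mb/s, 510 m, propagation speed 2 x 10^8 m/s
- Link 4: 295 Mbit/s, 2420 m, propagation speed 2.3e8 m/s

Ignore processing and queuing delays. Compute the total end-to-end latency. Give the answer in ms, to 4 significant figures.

0.2716 ms

Transmission delays (L/R per hop): 0.1, 0.0324324, 0.0794702, 0.040678 ms; sum = 0.252581 ms.
Propagation delays (d/s per hop): 0.0014, 0.00452, 0.00255, 0.0105217 ms; sum = 0.0189917 ms.
End-to-end = 0.2716 ms.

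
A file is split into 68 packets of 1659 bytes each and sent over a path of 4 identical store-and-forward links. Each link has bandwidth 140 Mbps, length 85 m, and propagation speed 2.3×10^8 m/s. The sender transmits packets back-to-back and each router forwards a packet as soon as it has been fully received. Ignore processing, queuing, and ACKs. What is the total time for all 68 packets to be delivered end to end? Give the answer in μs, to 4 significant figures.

6732 μs

Per-hop transmission t_tx = L/R = 13272/140000000 = 94.8 μs.
Per-hop propagation t_prop = 85/2.3e+08 = 0.369565 μs.
Pipeline fill: first packet needs 4·t_tx to clear all hops; remaining 67 packets each add one t_tx.
Total = (4+68-1)·t_tx + 4·t_prop = 71·94.8 + 4·0.369565 = 6732 μs.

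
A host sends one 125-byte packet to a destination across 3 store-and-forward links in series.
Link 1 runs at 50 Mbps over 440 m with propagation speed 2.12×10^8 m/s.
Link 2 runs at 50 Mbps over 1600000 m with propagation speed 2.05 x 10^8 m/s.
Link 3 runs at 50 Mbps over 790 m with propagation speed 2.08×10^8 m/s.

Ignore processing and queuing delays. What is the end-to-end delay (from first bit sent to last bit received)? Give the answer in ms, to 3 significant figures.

7.87 ms

L = 125 × 8 = 1000 bits.
Transmission delay per hop = L/R = 1000/50000000 = 0.02 ms; 3 hops → 0.06 ms.
Propagation delays (d/s per hop): 0.00207547, 7.80488, 0.00379808 ms; sum = 7.81075 ms.
End-to-end = 7.87 ms.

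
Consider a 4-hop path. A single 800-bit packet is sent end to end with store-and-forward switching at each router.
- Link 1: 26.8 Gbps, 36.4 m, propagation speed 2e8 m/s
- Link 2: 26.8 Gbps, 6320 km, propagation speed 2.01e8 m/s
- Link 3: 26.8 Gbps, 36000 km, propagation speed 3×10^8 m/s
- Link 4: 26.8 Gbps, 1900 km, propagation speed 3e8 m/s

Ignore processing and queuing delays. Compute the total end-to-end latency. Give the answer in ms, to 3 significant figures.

158 ms

Transmission delay per hop = L/R = 800/26800000000 = 2.98507e-05 ms; 4 hops → 0.000119403 ms.
Propagation delays (d/s per hop): 0.000182, 31.4428, 120, 6.33333 ms; sum = 157.776 ms.
End-to-end = 158 ms.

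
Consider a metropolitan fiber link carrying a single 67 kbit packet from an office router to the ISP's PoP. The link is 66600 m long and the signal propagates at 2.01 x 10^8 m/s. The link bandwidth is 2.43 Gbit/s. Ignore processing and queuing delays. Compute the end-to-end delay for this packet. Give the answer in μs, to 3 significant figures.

L = 67000 bits.
Transmission delay = L/R = 67000 / 2430000000 = 27.572 μs.
Propagation delay = d/s = 66600 m / 2.01e+08 m/s = 331.343 μs.
Total = 359 μs.

359 μs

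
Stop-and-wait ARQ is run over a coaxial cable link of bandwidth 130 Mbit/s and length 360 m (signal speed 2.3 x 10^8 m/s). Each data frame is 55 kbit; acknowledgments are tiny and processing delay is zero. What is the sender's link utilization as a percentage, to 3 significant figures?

t_tx = L/R = 55000/130000000 = 0.000423077 s.
t_prop = 360/2.3e+08 = 1.56522e-06 s; RTT = 3.13043e-06 s.
Cycle = t_tx + RTT = 0.000426207 s.
Utilization = t_tx / cycle = 0.000423077/0.000426207 = 99.3 %.

99.3 %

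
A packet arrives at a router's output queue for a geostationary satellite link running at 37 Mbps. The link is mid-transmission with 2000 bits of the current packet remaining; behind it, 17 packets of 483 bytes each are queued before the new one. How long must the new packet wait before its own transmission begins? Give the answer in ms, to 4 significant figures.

Each queued packet: L/R = 3864/37000000 = 0.104432 ms.
17 queued → 1.77535 ms.
Plus remaining 2000 bits of current packet: 0.0540541 ms.
Queuing delay = 1.829 ms.

1.829 ms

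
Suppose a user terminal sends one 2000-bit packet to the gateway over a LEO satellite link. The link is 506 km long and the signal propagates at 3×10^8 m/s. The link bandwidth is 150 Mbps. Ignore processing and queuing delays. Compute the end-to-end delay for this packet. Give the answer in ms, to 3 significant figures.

1.70 ms

Transmission delay = L/R = 2000 / 150000000 = 0.0133333 ms.
Propagation delay = d/s = 506000 m / 300000000 m/s = 1.68667 ms.
Total = 1.70 ms.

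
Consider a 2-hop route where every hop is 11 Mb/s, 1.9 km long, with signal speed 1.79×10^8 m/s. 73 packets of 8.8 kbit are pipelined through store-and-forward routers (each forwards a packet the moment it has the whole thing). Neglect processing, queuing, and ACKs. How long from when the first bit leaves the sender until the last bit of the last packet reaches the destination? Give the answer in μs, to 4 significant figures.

Per-hop transmission t_tx = L/R = 8800/11000000 = 800 μs.
Per-hop propagation t_prop = 1900/179000000 = 10.6145 μs.
Pipeline fill: first packet needs 2·t_tx to clear all hops; remaining 72 packets each add one t_tx.
Total = (2+73-1)·t_tx + 2·t_prop = 74·800 + 2·10.6145 = 59220 μs.

59220 μs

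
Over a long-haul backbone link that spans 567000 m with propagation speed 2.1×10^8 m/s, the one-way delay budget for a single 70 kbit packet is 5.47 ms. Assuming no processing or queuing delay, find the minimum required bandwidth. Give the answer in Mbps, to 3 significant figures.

Propagation delay = 567000 / 210000000 = 2.7 ms.
Transmission budget = 5.47 − 2.7 = 2.77 ms.
R ≥ L / t_tx = 70000 bits / 0.00277 s = 25.3 Mbps.

25.3 Mbps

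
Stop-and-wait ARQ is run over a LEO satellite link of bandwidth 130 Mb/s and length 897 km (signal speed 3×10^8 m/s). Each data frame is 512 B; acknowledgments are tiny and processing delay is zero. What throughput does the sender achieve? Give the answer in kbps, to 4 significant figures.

t_tx = L/R = 4096/130000000 = 3.15077e-05 s.
t_prop = 897000/300000000 = 0.00299 s; RTT = 0.00598 s.
Cycle = t_tx + RTT = 0.00601151 s.
Throughput = L / cycle = 4096 / 0.00601151 = 681.4 kbps.

681.4 kbps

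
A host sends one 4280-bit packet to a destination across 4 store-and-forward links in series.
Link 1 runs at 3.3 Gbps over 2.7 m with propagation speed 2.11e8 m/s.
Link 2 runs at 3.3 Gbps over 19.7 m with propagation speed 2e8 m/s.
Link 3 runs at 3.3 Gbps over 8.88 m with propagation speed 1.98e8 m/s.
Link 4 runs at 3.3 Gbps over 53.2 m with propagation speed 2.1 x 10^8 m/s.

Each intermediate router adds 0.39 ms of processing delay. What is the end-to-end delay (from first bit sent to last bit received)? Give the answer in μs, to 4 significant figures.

Transmission delay per hop = L/R = 4280/3300000000 = 1.29697 μs; 4 hops → 5.18788 μs.
Propagation delays (d/s per hop): 0.0127962, 0.0985, 0.0448485, 0.253333 μs; sum = 0.409478 μs.
Processing at 3 router(s): 3 × 0.39 ms = 1170 μs.
End-to-end = 1176 μs.

1176 μs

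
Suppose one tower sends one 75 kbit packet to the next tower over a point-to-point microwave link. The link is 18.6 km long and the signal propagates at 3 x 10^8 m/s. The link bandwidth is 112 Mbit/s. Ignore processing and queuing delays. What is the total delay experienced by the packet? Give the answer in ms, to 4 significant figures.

0.7316 ms

L = 75000 bits.
Transmission delay = L/R = 75000 / 112000000 = 0.669643 ms.
Propagation delay = d/s = 18600 m / 300000000 m/s = 0.062 ms.
Total = 0.7316 ms.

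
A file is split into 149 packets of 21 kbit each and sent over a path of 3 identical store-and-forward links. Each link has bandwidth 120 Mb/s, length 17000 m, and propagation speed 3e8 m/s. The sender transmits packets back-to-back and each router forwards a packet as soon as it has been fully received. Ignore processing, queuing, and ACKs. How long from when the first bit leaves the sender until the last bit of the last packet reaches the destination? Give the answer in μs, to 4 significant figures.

26600 μs

Per-hop transmission t_tx = L/R = 21000/120000000 = 175 μs.
Per-hop propagation t_prop = 17000/300000000 = 56.6667 μs.
Pipeline fill: first packet needs 3·t_tx to clear all hops; remaining 148 packets each add one t_tx.
Total = (3+149-1)·t_tx + 3·t_prop = 151·175 + 3·56.6667 = 26600 μs.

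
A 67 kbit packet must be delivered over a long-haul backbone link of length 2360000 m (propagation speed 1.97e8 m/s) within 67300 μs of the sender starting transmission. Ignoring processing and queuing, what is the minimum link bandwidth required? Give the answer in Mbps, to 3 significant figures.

1.21 Mbps

Propagation delay = 2360000 / 197000000 = 11979.7 μs.
Transmission budget = 67300 − 11979.7 = 55320.3 μs.
R ≥ L / t_tx = 67000 bits / 0.0553203 s = 1.21 Mbps.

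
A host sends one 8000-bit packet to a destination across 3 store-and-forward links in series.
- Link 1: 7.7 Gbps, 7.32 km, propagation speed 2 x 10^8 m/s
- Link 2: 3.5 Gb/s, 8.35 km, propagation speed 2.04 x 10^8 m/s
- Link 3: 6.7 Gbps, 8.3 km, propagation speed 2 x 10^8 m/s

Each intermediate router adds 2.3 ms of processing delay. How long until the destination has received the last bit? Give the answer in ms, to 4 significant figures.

Transmission delays (L/R per hop): 0.00103896, 0.00228571, 0.00119403 ms; sum = 0.00451871 ms.
Propagation delays (d/s per hop): 0.0366, 0.0409314, 0.0415 ms; sum = 0.119031 ms.
Processing at 2 router(s): 2 × 2.3 ms = 4.6 ms.
End-to-end = 4.724 ms.

4.724 ms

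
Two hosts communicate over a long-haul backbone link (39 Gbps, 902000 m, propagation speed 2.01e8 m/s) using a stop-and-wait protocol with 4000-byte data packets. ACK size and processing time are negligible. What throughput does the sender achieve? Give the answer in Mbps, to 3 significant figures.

3.57 Mbps

t_tx = L/R = 32000/39000000000 = 8.20513e-07 s.
t_prop = 902000/2.01e+08 = 0.00448756 s; RTT = 0.00897512 s.
Cycle = t_tx + RTT = 0.00897594 s.
Throughput = L / cycle = 32000 / 0.00897594 = 3.57 Mbps.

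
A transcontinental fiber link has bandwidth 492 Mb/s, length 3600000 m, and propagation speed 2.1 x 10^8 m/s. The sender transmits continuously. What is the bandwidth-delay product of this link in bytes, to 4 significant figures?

Propagation delay = 3600000 / 210000000 = 0.0171429 s.
BDP = R × t_prop = 492000000 × 0.0171429 = 8434290 bits.
In bytes: 8434290/8 = 1054000 bytes.

1054000 bytes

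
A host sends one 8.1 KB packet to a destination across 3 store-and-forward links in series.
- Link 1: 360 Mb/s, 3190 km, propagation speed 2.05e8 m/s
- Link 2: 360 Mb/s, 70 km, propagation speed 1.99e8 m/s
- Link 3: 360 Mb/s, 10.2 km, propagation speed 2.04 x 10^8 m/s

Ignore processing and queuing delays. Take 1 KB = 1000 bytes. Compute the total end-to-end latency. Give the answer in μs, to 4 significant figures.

16500 μs

L = 64800 bits.
Transmission delay per hop = L/R = 64800/360000000 = 180 μs; 3 hops → 540 μs.
Propagation delays (d/s per hop): 15561, 351.759, 50 μs; sum = 15962.7 μs.
End-to-end = 16500 μs.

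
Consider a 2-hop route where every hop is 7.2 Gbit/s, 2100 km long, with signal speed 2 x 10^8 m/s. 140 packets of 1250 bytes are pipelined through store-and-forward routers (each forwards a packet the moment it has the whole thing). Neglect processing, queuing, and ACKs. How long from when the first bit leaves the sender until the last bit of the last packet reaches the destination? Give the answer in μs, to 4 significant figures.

Per-hop transmission t_tx = L/R = 10000/7200000000 = 1.38889 μs.
Per-hop propagation t_prop = 2100000/200000000 = 10500 μs.
Pipeline fill: first packet needs 2·t_tx to clear all hops; remaining 139 packets each add one t_tx.
Total = (2+140-1)·t_tx + 2·t_prop = 141·1.38889 + 2·10500 = 21200 μs.

21200 μs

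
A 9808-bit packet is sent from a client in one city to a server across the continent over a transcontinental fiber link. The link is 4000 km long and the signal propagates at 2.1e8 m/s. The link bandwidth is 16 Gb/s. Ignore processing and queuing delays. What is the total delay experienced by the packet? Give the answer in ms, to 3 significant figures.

19.0 ms

Transmission delay = L/R = 9808 / 16000000000 = 0.000613 ms.
Propagation delay = d/s = 4000000 m / 210000000 m/s = 19.0476 ms.
Total = 19.0 ms.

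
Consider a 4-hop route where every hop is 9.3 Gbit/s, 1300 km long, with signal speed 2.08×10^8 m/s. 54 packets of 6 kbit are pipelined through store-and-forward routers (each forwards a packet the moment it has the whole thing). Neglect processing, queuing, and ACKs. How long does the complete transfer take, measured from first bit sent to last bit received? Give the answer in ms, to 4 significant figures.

Per-hop transmission t_tx = L/R = 6000/9300000000 = 0.000645161 ms.
Per-hop propagation t_prop = 1300000/208000000 = 6.25 ms.
Pipeline fill: first packet needs 4·t_tx to clear all hops; remaining 53 packets each add one t_tx.
Total = (4+54-1)·t_tx + 4·t_prop = 57·0.000645161 + 4·6.25 = 25.04 ms.

25.04 ms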